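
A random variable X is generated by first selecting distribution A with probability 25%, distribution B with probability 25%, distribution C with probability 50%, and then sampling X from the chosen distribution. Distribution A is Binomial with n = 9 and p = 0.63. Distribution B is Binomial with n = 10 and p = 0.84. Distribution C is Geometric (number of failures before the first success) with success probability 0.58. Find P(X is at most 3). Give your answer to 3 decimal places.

0.502

Conditional on each component, P(X ≤ 3): A: 0.0695762; B: 0.000205149; C: 0.968883.
By total probability, P(X ≤ 3) = 0.25·0.0695762 + 0.25·0.000205149 + 0.5·0.968883 = 0.501887.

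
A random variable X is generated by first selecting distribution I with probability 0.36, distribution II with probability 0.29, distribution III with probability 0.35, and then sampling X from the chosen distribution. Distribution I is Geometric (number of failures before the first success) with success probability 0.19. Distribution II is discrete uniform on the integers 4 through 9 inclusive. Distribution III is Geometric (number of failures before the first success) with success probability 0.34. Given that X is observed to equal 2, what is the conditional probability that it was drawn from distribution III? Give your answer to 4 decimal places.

0.5360

Likelihoods P(X=2 | ·): I: 0.124659; II: 0; III: 0.148104.
Posterior ∝ prior × likelihood. Numerator for III: 0.35·0.148104 = 0.0518364.
Normalizing constant: 0.36·0.124659 + 0.29·0 + 0.35·0.148104 = 0.0967136.
P(III | observation) = 0.0518364 / 0.0967136 = 0.535978.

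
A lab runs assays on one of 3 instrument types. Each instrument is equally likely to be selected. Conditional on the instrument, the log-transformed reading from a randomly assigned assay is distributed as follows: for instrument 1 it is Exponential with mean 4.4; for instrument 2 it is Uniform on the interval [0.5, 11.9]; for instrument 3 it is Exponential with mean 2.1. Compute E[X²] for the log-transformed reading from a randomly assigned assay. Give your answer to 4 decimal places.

For each component E[X²] = Var + (mean)², giving 1: 38.72; 2: 49.27; 3: 8.82.
Overall E[X²] = 0.333333·38.72 + 0.333333·49.27 + 0.333333·8.82 = 32.27.

32.2700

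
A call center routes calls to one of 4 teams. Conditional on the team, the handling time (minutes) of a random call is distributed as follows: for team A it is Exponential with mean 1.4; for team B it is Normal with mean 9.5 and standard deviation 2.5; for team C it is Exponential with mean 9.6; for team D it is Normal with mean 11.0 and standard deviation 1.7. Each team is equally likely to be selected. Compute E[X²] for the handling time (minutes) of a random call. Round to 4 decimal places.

102.1575

For each component E[X²] = Var + (mean)², giving A: 3.92; B: 96.5; C: 184.32; D: 123.89.
Overall E[X²] = 0.25·3.92 + 0.25·96.5 + 0.25·184.32 + 0.25·123.89 = 102.157.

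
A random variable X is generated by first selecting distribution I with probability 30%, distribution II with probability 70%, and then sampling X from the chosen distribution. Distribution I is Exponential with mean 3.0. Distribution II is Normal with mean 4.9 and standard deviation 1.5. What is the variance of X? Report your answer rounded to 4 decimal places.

5.0331

Per component, I: μ=3, E[X²]=18; II: μ=4.9, E[X²]=26.26.
E[X] = 0.3·3 + 0.7·4.9 = 4.33.
E[X²] = 0.3·18 + 0.7·26.26 = 23.782.
Var(X) = E[X²] − (E[X])² = 23.782 − 18.7489 = 5.0331.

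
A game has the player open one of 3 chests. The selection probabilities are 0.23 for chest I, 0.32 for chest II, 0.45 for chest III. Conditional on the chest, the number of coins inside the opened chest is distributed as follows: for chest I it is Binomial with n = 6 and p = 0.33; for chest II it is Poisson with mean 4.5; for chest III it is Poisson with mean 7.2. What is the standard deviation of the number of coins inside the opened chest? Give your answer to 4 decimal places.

3.0533

Per component, I: μ=1.98, E[X²]=5.247; II: μ=4.5, E[X²]=24.75; III: μ=7.2, E[X²]=59.04.
E[X] = 0.23·1.98 + 0.32·4.5 + 0.45·7.2 = 5.1354.
E[X²] = 0.23·5.247 + 0.32·24.75 + 0.45·59.04 = 35.6948.
Var(X) = E[X²] − (E[X])² = 35.6948 − 26.3723 = 9.32248.
SD(X) = √9.32248 = 3.05327.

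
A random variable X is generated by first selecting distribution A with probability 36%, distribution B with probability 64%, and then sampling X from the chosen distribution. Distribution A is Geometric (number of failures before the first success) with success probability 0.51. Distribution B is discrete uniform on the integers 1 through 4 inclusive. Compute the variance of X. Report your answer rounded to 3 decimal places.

Per component, A: μ=0.960784, E[X²]=2.807; B: μ=2.5, E[X²]=7.5.
E[X] = 0.36·0.960784 + 0.64·2.5 = 1.94588.
E[X²] = 0.36·2.807 + 0.64·7.5 = 5.81052.
Var(X) = E[X²] − (E[X])² = 5.81052 − 3.78646 = 2.02406.

2.024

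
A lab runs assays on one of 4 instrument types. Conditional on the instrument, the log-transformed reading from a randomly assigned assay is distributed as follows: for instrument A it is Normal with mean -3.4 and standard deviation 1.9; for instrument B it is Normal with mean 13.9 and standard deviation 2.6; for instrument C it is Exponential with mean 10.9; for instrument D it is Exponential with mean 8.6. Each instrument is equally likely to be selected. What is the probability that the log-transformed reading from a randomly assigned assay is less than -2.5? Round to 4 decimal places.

Conditional on each instrument, P(X < -2.5): A: 0.682137; B: 1.41613e-10; C: 0; D: 0.
By total probability, P(X < -2.5) = 0.25·0.682137 + 0.25·1.41613e-10 + 0.25·0 + 0.25·0 = 0.170534.

0.1705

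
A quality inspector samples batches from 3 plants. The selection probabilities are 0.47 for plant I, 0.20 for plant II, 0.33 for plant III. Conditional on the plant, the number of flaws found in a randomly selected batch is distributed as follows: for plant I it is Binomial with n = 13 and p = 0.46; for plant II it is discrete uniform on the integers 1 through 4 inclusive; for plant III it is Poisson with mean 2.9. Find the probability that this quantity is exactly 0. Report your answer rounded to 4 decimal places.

Conditional on each plant, P(X = 0): I: 0.000331985; II: 0; III: 0.0550232.
By total probability, P(X = 0) = 0.47·0.000331985 + 0.2·0 + 0.33·0.0550232 = 0.0183137.

0.0183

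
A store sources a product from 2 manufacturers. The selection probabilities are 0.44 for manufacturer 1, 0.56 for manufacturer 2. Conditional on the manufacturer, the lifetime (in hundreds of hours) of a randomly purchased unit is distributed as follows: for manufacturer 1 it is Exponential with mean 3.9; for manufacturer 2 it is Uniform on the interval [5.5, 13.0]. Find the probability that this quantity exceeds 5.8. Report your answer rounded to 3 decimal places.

0.637

Conditional on each manufacturer, P(X > 5.8): 1: 0.226009; 2: 0.96.
By total probability, P(X > 5.8) = 0.44·0.226009 + 0.56·0.96 = 0.637044.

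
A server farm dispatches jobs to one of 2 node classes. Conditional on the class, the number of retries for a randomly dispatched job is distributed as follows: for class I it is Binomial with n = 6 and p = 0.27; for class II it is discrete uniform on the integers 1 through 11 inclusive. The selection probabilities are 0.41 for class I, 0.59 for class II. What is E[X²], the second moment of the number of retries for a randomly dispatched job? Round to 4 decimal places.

For each component E[X²] = Var + (mean)², giving I: 3.807; II: 46.
Overall E[X²] = 0.41·3.807 + 0.59·46 = 28.7009.

28.7009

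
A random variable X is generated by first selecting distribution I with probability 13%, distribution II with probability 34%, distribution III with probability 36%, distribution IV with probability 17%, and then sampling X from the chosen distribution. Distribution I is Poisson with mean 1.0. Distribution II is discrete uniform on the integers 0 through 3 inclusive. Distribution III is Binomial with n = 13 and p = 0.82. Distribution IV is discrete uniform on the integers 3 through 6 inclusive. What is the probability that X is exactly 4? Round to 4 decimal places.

0.0445

Conditional on each component, P(X = 4): I: 0.0153283; II: 0; III: 6.4123e-05; IV: 0.25.
By total probability, P(X = 4) = 0.13·0.0153283 + 0.34·0 + 0.36·6.4123e-05 + 0.17·0.25 = 0.0445158.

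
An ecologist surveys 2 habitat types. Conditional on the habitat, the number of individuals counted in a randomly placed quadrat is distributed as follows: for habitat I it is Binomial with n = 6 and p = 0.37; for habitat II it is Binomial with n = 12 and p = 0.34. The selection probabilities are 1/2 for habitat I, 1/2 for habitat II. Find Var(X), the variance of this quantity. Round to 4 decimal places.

Per component, I: μ=2.22, E[X²]=6.327; II: μ=4.08, E[X²]=19.3392.
E[X] = 0.5·2.22 + 0.5·4.08 = 3.15.
E[X²] = 0.5·6.327 + 0.5·19.3392 = 12.8331.
Var(X) = E[X²] − (E[X])² = 12.8331 − 9.9225 = 2.9106.

2.9106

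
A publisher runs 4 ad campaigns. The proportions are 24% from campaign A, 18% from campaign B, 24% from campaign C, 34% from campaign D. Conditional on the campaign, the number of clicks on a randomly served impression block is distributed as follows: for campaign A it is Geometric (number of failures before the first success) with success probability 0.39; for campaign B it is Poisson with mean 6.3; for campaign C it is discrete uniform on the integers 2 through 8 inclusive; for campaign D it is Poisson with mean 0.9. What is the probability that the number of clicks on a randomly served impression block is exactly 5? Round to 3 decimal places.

Conditional on each campaign, P(X = 5): A: 0.0329393; B: 0.151868; C: 0.142857; D: 0.00200063.
By total probability, P(X = 5) = 0.24·0.0329393 + 0.18·0.151868 + 0.24·0.142857 + 0.34·0.00200063 = 0.0702076.

0.070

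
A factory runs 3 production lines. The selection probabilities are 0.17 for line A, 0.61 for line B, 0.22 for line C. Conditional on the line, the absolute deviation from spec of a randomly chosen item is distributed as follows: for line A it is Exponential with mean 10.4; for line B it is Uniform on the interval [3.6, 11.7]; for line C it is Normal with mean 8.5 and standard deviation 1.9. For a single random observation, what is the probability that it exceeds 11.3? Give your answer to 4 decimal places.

Conditional on each line, P(X > 11.3): A: 0.337382; B: 0.0493827; C: 0.0702833.
By total probability, P(X > 11.3) = 0.17·0.337382 + 0.61·0.0493827 + 0.22·0.0702833 = 0.102941.

0.1029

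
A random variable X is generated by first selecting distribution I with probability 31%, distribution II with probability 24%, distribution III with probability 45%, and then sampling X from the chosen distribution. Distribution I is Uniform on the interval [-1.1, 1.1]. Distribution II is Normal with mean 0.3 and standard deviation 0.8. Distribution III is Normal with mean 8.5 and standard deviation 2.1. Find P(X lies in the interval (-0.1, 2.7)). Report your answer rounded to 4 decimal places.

0.3360

Conditional on each component, P(-0.1 < X < 2.7): I: 0.545455; II: 0.690113; III: 0.00285218.
By total probability, P(-0.1 < X < 2.7) = 0.31·0.545455 + 0.24·0.690113 + 0.45·0.00285218 = 0.336001.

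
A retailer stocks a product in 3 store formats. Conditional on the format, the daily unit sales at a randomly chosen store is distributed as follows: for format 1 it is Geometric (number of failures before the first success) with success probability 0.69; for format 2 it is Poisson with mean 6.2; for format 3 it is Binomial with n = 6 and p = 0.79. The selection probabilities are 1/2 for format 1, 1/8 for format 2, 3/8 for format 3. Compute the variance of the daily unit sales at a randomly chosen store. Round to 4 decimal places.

Per component, 1: μ=0.449275, E[X²]=0.852972; 2: μ=6.2, E[X²]=44.64; 3: μ=4.74, E[X²]=23.463.
E[X] = 0.5·0.449275 + 0.125·6.2 + 0.375·4.74 = 2.77714.
E[X²] = 0.5·0.852972 + 0.125·44.64 + 0.375·23.463 = 14.8051.
Var(X) = E[X²] − (E[X])² = 14.8051 − 7.71249 = 7.09262.

7.0926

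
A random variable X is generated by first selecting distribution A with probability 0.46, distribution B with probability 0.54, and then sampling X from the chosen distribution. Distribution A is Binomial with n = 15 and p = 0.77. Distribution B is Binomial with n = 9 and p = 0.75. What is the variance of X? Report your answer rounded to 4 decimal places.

Per component, A: μ=11.55, E[X²]=136.059; B: μ=6.75, E[X²]=47.25.
E[X] = 0.46·11.55 + 0.54·6.75 = 8.958.
E[X²] = 0.46·136.059 + 0.54·47.25 = 88.1021.
Var(X) = E[X²] − (E[X])² = 88.1021 − 80.2458 = 7.85638.

7.8564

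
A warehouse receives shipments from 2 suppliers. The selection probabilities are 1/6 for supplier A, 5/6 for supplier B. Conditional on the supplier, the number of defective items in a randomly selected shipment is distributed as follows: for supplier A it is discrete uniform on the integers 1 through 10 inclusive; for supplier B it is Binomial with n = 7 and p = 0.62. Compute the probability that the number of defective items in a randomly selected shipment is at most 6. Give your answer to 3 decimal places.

Conditional on each supplier, P(X ≤ 6): A: 0.6; B: 0.964784.
By total probability, P(X ≤ 6) = 0.166667·0.6 + 0.833333·0.964784 = 0.903987.

0.904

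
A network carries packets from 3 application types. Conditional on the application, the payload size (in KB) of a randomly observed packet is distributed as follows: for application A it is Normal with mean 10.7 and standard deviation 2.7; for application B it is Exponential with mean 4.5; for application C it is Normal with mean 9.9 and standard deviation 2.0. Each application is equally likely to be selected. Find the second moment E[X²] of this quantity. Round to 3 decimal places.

For each component E[X²] = Var + (mean)², giving A: 121.78; B: 40.5; C: 102.01.
Overall E[X²] = 0.333333·121.78 + 0.333333·40.5 + 0.333333·102.01 = 88.0967.

88.097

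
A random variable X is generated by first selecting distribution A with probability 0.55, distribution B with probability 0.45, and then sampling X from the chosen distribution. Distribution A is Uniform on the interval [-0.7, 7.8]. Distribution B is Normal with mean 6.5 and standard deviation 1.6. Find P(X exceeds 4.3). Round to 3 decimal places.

Conditional on each component, P(X > 4.3): A: 0.411765; B: 0.915434.
By total probability, P(X > 4.3) = 0.55·0.411765 + 0.45·0.915434 = 0.638416.

0.638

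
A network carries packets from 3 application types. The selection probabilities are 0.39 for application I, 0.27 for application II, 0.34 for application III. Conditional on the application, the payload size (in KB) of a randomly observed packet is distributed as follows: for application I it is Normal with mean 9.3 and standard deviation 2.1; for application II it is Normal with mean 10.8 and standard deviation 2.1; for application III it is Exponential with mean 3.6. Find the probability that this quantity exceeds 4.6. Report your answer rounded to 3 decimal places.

0.749

Conditional on each application, P(X > 4.6): I: 0.987393; II: 0.998423; III: 0.278656.
By total probability, P(X > 4.6) = 0.39·0.987393 + 0.27·0.998423 + 0.34·0.278656 = 0.7494.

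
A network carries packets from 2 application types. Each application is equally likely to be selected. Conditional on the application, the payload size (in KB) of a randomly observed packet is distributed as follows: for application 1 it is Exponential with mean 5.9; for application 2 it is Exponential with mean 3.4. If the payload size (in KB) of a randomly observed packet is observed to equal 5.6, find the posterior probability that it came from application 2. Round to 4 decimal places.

Likelihoods f(5.6 | ·): 1: 0.0656049; 2: 0.0566516.
Posterior ∝ prior × likelihood. Numerator for 2: 0.5·0.0566516 = 0.0283258.
Normalizing constant: 0.5·0.0656049 + 0.5·0.0566516 = 0.0611283.
P(2 | observation) = 0.0283258 / 0.0611283 = 0.463383.

0.4634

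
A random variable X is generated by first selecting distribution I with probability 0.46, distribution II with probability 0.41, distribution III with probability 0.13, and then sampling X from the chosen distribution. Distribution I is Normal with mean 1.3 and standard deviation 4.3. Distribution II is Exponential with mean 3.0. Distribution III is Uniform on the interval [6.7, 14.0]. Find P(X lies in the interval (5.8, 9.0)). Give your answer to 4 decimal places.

Conditional on each component, P(5.8 < X < 9.0): I: 0.110992; II: 0.0948781; III: 0.315068.
By total probability, P(5.8 < X < 9.0) = 0.46·0.110992 + 0.41·0.0948781 + 0.13·0.315068 = 0.130915.

0.1309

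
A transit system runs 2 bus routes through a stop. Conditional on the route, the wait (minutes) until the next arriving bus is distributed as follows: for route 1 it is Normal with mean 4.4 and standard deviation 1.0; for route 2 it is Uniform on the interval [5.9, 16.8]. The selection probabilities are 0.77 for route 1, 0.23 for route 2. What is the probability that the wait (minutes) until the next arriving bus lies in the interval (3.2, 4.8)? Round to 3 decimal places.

Conditional on each route, P(3.2 < X < 4.8): 1: 0.540352; 2: 0.
By total probability, P(3.2 < X < 4.8) = 0.77·0.540352 + 0.23·0 = 0.416071.

0.416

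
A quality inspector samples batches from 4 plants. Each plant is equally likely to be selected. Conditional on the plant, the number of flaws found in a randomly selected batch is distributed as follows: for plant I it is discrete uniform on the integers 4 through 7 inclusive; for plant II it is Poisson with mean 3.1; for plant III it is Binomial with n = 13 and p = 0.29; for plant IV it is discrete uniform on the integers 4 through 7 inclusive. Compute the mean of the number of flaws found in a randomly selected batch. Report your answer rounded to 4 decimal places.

4.4675

Component means — I: 5.5; II: 3.1; III: 3.77; IV: 5.5.
E[X] = 0.25·5.5 + 0.25·3.1 + 0.25·3.77 + 0.25·5.5 = 4.4675.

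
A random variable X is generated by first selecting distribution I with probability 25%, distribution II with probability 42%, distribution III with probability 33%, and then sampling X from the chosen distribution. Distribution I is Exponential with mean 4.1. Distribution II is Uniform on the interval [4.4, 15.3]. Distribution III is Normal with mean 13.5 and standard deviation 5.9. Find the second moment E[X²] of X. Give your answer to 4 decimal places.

For each component E[X²] = Var + (mean)², giving I: 33.62; II: 106.923; III: 217.06.
Overall E[X²] = 0.25·33.62 + 0.42·106.923 + 0.33·217.06 = 124.943.

124.9426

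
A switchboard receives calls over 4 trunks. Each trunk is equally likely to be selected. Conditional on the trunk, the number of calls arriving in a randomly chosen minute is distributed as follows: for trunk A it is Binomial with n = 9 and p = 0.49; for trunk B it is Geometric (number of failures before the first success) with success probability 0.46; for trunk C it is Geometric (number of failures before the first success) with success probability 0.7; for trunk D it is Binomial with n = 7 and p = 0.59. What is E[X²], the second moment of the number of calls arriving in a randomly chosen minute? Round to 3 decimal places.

11.293

For each component E[X²] = Var + (mean)², giving A: 21.6972; B: 3.93006; C: 0.795918; D: 18.7502.
Overall E[X²] = 0.25·21.6972 + 0.25·3.93006 + 0.25·0.795918 + 0.25·18.7502 = 11.2933.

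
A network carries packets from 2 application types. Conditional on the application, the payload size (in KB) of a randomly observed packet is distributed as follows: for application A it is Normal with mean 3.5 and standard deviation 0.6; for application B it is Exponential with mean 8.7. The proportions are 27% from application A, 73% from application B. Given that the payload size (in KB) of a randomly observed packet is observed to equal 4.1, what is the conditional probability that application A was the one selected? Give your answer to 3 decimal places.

0.675

Likelihoods f(4.1 | ·): A: 0.403285; B: 0.0717486.
Posterior ∝ prior × likelihood. Numerator for A: 0.27·0.403285 = 0.108887.
Normalizing constant: 0.27·0.403285 + 0.73·0.0717486 = 0.161263.
P(A | observation) = 0.108887 / 0.161263 = 0.675212.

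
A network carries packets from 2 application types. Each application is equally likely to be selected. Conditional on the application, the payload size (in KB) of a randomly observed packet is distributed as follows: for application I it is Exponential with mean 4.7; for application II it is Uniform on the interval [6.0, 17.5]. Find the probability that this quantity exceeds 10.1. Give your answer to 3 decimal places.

0.380

Conditional on each application, P(X > 10.1): I: 0.116608; II: 0.643478.
By total probability, P(X > 10.1) = 0.5·0.116608 + 0.5·0.643478 = 0.380043.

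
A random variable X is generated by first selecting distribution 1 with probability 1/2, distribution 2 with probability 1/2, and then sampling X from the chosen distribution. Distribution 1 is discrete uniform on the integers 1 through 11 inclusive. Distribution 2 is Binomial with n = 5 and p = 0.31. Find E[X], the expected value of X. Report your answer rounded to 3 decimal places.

3.775

Component means — 1: 6; 2: 1.55.
E[X] = 0.5·6 + 0.5·1.55 = 3.775.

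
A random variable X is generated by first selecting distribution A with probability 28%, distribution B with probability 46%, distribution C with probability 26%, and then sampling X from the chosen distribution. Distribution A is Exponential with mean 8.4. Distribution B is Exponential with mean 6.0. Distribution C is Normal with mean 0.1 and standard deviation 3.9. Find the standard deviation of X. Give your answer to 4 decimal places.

Per component, A: μ=8.4, E[X²]=141.12; B: μ=6, E[X²]=72; C: μ=0.1, E[X²]=15.22.
E[X] = 0.28·8.4 + 0.46·6 + 0.26·0.1 = 5.138.
E[X²] = 0.28·141.12 + 0.46·72 + 0.26·15.22 = 76.5908.
Var(X) = E[X²] − (E[X])² = 76.5908 − 26.399 = 50.1918.
SD(X) = √50.1918 = 7.08461.

7.0846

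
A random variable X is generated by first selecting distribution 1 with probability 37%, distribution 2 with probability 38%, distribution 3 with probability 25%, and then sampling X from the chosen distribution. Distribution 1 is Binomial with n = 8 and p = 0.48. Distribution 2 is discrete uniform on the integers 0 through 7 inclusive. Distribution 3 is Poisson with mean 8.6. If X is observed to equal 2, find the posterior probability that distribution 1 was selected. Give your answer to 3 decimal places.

0.490

Likelihoods P(X=2 | ·): 1: 0.127544; 2: 0.125; 3: 0.00680823.
Posterior ∝ prior × likelihood. Numerator for 1: 0.37·0.127544 = 0.0471913.
Normalizing constant: 0.37·0.127544 + 0.38·0.125 + 0.25·0.00680823 = 0.0963934.
P(1 | observation) = 0.0471913 / 0.0963934 = 0.48957.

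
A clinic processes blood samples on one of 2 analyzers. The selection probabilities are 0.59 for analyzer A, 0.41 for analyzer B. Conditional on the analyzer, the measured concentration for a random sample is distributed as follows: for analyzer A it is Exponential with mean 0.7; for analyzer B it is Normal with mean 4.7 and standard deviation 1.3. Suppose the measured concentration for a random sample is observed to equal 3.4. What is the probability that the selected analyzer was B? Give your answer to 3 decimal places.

0.921

Likelihoods f(3.4 | ·): A: 0.0111038; B: 0.186131.
Posterior ∝ prior × likelihood. Numerator for B: 0.41·0.186131 = 0.0763138.
Normalizing constant: 0.59·0.0111038 + 0.41·0.186131 = 0.0828651.
P(B | observation) = 0.0763138 / 0.0828651 = 0.920941.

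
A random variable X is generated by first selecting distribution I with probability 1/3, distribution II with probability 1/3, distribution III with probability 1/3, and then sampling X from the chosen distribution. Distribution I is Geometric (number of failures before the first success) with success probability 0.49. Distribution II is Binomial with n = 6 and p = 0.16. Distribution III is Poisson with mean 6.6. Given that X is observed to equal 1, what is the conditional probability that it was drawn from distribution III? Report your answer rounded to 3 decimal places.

0.014

Likelihoods P(X=1 | ·): I: 0.2499; II: 0.401483; III: 0.00897843.
Posterior ∝ prior × likelihood. Numerator for III: 0.333333·0.00897843 = 0.00299281.
Normalizing constant: 0.333333·0.2499 + 0.333333·0.401483 + 0.333333·0.00897843 = 0.220121.
P(III | observation) = 0.00299281 / 0.220121 = 0.0135962.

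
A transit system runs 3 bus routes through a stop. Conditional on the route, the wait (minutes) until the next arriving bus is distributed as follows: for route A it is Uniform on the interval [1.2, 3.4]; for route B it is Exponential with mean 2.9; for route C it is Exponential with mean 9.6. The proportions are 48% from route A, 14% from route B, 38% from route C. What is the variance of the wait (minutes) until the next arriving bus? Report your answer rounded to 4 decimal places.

Per component, A: μ=2.3, E[X²]=5.69333; B: μ=2.9, E[X²]=16.82; C: μ=9.6, E[X²]=184.32.
E[X] = 0.48·2.3 + 0.14·2.9 + 0.38·9.6 = 5.158.
E[X²] = 0.48·5.69333 + 0.14·16.82 + 0.38·184.32 = 75.1292.
Var(X) = E[X²] − (E[X])² = 75.1292 − 26.605 = 48.5242.

48.5242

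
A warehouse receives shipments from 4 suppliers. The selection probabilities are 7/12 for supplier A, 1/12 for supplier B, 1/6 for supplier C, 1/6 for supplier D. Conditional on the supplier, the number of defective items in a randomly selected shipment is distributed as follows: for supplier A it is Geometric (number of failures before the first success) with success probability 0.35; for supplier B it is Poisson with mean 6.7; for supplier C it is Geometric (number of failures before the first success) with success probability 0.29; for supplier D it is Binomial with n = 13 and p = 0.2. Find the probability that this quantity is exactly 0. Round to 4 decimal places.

0.2618

Conditional on each supplier, P(X = 0): A: 0.35; B: 0.00123091; C: 0.29; D: 0.0549756.
By total probability, P(X = 0) = 0.583333·0.35 + 0.0833333·0.00123091 + 0.166667·0.29 + 0.166667·0.0549756 = 0.261765.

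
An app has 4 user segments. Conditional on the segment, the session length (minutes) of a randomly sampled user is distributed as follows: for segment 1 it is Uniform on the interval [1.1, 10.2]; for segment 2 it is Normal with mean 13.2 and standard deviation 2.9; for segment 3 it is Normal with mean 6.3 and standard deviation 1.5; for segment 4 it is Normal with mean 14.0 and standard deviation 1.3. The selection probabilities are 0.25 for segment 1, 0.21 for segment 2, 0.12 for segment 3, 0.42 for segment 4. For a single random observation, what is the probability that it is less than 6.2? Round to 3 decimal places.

Conditional on each segment, P(X < 6.2): 1: 0.56044; 2: 0.00789371; 3: 0.473424; 4: 9.86588e-10.
By total probability, P(X < 6.2) = 0.25·0.56044 + 0.21·0.00789371 + 0.12·0.473424 + 0.42·9.86588e-10 = 0.198578.

0.199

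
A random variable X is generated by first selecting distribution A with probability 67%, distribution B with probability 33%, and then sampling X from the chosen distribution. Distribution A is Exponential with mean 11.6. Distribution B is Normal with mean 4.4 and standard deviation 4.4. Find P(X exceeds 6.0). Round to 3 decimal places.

Conditional on each component, P(X > 6.0): A: 0.596163; B: 0.358065.
By total probability, P(X > 6.0) = 0.67·0.596163 + 0.33·0.358065 = 0.517591.

0.518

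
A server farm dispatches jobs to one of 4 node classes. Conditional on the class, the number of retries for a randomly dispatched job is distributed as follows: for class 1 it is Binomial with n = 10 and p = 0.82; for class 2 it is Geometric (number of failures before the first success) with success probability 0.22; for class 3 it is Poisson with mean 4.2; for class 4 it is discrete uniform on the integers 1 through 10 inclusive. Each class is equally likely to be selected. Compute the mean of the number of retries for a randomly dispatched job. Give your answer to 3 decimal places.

Component means — 1: 8.2; 2: 3.54545; 3: 4.2; 4: 5.5.
E[X] = 0.25·8.2 + 0.25·3.54545 + 0.25·4.2 + 0.25·5.5 = 5.36136.

5.361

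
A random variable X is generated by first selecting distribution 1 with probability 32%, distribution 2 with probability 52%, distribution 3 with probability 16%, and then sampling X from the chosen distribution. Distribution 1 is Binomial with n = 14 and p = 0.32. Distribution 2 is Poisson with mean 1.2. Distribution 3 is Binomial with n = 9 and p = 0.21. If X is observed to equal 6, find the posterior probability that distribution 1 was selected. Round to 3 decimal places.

0.975

Likelihoods P(X=6 | ·): 1: 0.14741; 2: 0.00124911; 3: 0.00355203.
Posterior ∝ prior × likelihood. Numerator for 1: 0.32·0.14741 = 0.0471712.
Normalizing constant: 0.32·0.14741 + 0.52·0.00124911 + 0.16·0.00355203 = 0.048389.
P(1 | observation) = 0.0471712 / 0.048389 = 0.974832.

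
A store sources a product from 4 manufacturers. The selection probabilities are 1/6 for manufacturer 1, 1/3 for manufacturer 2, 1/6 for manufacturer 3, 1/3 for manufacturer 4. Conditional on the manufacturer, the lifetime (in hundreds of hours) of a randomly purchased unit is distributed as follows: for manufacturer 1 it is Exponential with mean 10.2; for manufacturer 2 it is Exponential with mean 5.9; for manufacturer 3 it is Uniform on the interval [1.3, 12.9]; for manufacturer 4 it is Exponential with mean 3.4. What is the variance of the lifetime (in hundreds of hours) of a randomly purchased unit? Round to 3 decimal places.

Per component, 1: μ=10.2, E[X²]=208.08; 2: μ=5.9, E[X²]=69.62; 3: μ=7.1, E[X²]=61.6233; 4: μ=3.4, E[X²]=23.12.
E[X] = 0.166667·10.2 + 0.333333·5.9 + 0.166667·7.1 + 0.333333·3.4 = 5.98333.
E[X²] = 0.166667·208.08 + 0.333333·69.62 + 0.166667·61.6233 + 0.333333·23.12 = 75.8639.
Var(X) = E[X²] − (E[X])² = 75.8639 − 35.8003 = 40.0636.

40.064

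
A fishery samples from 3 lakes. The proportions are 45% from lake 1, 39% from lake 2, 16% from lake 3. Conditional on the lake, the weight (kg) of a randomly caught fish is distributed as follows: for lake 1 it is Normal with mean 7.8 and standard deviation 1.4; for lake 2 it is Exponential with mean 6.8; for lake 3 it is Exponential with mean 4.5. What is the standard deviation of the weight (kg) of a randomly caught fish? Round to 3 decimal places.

Per component, 1: μ=7.8, E[X²]=62.8; 2: μ=6.8, E[X²]=92.48; 3: μ=4.5, E[X²]=40.5.
E[X] = 0.45·7.8 + 0.39·6.8 + 0.16·4.5 = 6.882.
E[X²] = 0.45·62.8 + 0.39·92.48 + 0.16·40.5 = 70.8072.
Var(X) = E[X²] − (E[X])² = 70.8072 − 47.3619 = 23.4453.
SD(X) = √23.4453 = 4.84203.

4.842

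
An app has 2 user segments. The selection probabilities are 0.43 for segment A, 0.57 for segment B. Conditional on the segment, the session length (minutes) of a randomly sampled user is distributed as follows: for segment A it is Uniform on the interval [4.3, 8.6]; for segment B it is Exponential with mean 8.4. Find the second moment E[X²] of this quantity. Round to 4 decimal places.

For each component E[X²] = Var + (mean)², giving A: 43.1433; B: 141.12.
Overall E[X²] = 0.43·43.1433 + 0.57·141.12 = 98.99.

98.9900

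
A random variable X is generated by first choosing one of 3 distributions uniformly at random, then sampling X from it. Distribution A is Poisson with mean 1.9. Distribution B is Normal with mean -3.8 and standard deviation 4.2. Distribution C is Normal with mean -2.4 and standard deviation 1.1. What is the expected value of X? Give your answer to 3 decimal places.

-1.433

Component means — A: 1.9; B: -3.8; C: -2.4.
E[X] = 0.333333·1.9 + 0.333333·-3.8 + 0.333333·-2.4 = -1.43333.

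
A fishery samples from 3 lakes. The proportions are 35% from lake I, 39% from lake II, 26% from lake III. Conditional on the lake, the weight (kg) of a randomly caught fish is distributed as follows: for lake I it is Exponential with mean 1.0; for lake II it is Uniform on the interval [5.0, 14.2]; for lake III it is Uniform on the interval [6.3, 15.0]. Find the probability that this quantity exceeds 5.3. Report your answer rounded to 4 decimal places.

0.6390

Conditional on each lake, P(X > 5.3): I: 0.00499159; II: 0.967391; III: 1.
By total probability, P(X > 5.3) = 0.35·0.00499159 + 0.39·0.967391 + 0.26·1 = 0.63903.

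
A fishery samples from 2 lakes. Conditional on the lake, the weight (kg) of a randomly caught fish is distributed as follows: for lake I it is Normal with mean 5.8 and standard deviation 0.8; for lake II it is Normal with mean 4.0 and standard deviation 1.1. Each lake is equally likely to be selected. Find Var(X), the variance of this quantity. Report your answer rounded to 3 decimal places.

Per component, I: μ=5.8, E[X²]=34.28; II: μ=4, E[X²]=17.21.
E[X] = 0.5·5.8 + 0.5·4 = 4.9.
E[X²] = 0.5·34.28 + 0.5·17.21 = 25.745.
Var(X) = E[X²] − (E[X])² = 25.745 − 24.01 = 1.735.

1.735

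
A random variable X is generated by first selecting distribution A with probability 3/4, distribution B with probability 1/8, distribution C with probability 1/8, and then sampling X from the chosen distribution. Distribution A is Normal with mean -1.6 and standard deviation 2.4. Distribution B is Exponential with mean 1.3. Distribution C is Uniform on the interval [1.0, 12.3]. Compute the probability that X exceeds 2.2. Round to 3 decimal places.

0.177

Conditional on each component, P(X > 2.2): A: 0.0566728; B: 0.184094; C: 0.893805.
By total probability, P(X > 2.2) = 0.75·0.0566728 + 0.125·0.184094 + 0.125·0.893805 = 0.177242.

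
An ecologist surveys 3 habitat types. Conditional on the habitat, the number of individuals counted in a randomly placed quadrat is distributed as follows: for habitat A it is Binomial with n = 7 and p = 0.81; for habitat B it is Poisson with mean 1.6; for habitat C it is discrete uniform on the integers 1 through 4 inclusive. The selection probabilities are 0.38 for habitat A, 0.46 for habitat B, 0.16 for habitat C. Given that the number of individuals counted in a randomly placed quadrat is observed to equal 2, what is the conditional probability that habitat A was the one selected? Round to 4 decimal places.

Likelihoods P(X=2 | ·): A: 0.00341159; B: 0.258428; C: 0.25.
Posterior ∝ prior × likelihood. Numerator for A: 0.38·0.00341159 = 0.00129641.
Normalizing constant: 0.38·0.00341159 + 0.46·0.258428 + 0.16·0.25 = 0.160173.
P(A | observation) = 0.00129641 / 0.160173 = 0.00809378.

0.0081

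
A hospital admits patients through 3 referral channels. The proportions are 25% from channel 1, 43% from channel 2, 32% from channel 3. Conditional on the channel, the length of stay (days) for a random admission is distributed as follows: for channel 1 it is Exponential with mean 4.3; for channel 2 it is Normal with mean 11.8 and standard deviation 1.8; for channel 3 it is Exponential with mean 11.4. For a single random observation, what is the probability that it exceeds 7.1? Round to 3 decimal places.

0.648

Conditional on each channel, P(X > 7.1): 1: 0.191827; 2: 0.995488; 3: 0.536437.
By total probability, P(X > 7.1) = 0.25·0.191827 + 0.43·0.995488 + 0.32·0.536437 = 0.647676.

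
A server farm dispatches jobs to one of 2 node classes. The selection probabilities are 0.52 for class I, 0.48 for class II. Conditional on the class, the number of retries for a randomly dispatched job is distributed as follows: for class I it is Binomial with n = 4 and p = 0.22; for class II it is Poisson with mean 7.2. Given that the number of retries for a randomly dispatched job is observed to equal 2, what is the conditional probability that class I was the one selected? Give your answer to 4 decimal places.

0.9082

Likelihoods P(X=2 | ·): I: 0.176679; II: 0.0193515.
Posterior ∝ prior × likelihood. Numerator for I: 0.52·0.176679 = 0.0918733.
Normalizing constant: 0.52·0.176679 + 0.48·0.0193515 = 0.101162.
P(I | observation) = 0.0918733 / 0.101162 = 0.90818.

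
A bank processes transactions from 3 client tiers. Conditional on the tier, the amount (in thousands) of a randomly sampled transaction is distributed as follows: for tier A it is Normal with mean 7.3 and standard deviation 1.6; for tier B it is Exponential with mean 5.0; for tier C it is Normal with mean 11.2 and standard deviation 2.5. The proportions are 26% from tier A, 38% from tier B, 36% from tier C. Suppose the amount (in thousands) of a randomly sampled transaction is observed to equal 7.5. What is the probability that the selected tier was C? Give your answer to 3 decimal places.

0.191

Likelihoods f(7.5 | ·): A: 0.247399; B: 0.044626; C: 0.0533741.
Posterior ∝ prior × likelihood. Numerator for C: 0.36·0.0533741 = 0.0192147.
Normalizing constant: 0.26·0.247399 + 0.38·0.044626 + 0.36·0.0533741 = 0.100496.
P(C | observation) = 0.0192147 / 0.100496 = 0.191198.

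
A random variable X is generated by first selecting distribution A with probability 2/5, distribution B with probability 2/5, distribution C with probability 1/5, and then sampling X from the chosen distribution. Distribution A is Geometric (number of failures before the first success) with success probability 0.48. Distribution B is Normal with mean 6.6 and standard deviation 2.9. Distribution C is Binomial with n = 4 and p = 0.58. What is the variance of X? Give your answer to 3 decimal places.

10.919

Per component, A: μ=1.08333, E[X²]=3.43056; B: μ=6.6, E[X²]=51.97; C: μ=2.32, E[X²]=6.3568.
E[X] = 0.4·1.08333 + 0.4·6.6 + 0.2·2.32 = 3.53733.
E[X²] = 0.4·3.43056 + 0.4·51.97 + 0.2·6.3568 = 23.4316.
Var(X) = E[X²] − (E[X])² = 23.4316 − 12.5127 = 10.9189.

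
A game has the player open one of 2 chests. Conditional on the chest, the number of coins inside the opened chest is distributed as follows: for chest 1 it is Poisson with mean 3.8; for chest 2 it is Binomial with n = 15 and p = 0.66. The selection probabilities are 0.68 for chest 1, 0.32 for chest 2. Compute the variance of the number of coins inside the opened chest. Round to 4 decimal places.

Per component, 1: μ=3.8, E[X²]=18.24; 2: μ=9.9, E[X²]=101.376.
E[X] = 0.68·3.8 + 0.32·9.9 = 5.752.
E[X²] = 0.68·18.24 + 0.32·101.376 = 44.8435.
Var(X) = E[X²] − (E[X])² = 44.8435 − 33.0855 = 11.758.

11.7580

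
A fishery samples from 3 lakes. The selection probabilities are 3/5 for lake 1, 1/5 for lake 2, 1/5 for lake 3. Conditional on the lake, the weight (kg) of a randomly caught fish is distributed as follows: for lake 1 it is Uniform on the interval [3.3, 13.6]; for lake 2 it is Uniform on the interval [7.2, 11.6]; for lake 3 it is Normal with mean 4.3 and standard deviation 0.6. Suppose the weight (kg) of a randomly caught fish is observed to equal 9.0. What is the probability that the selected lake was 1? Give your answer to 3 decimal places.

Likelihoods f(9.0 | ·): 1: 0.0970874; 2: 0.227273; 3: 3.15038e-14.
Posterior ∝ prior × likelihood. Numerator for 1: 0.6·0.0970874 = 0.0582524.
Normalizing constant: 0.6·0.0970874 + 0.2·0.227273 + 0.2·3.15038e-14 = 0.103707.
P(1 | observation) = 0.0582524 / 0.103707 = 0.561702.

0.562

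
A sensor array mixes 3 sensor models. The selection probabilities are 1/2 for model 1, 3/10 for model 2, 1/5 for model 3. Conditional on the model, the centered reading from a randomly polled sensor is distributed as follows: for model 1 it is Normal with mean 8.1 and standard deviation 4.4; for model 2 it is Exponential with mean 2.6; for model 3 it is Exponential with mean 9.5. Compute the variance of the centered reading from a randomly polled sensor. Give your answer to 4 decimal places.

37.3481

Per component, 1: μ=8.1, E[X²]=84.97; 2: μ=2.6, E[X²]=13.52; 3: μ=9.5, E[X²]=180.5.
E[X] = 0.5·8.1 + 0.3·2.6 + 0.2·9.5 = 6.73.
E[X²] = 0.5·84.97 + 0.3·13.52 + 0.2·180.5 = 82.641.
Var(X) = E[X²] − (E[X])² = 82.641 − 45.2929 = 37.3481.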